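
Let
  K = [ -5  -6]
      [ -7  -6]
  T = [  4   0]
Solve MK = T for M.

M = [[2, -2]]

Right-multiplying both sides by K⁻¹ gives M = TK⁻¹.
K has determinant -12; K⁻¹ = [[1/2, -1/2], [-7/12, 5/12]].
M = TK⁻¹ = [[4, 0]] · [[1/2, -1/2], [-7/12, 5/12]] = [[2, -2]].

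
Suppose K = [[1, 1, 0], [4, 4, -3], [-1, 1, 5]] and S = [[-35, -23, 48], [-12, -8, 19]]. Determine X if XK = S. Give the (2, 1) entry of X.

Since K sits to the right of X, X = SK⁻¹.
det K = 6, so K⁻¹ = [[23/6, -5/6, -1/2], [-17/6, 5/6, 1/2], [4/3, -1/3, 0]].
X = SK⁻¹ = [[-35, -23, 48], [-12, -8, 19]] · [[23/6, -5/6, -1/2], [-17/6, 5/6, 1/2], [4/3, -1/3, 0]] = [[-5, -6, 6], [2, -3, 2]].

2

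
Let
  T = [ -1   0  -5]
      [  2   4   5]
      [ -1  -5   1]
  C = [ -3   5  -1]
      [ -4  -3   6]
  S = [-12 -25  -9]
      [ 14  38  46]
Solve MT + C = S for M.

MT = S − C = [[-9, -30, -8], [18, 41, 40]].
Since T sits to the right of M, M = (S − C)T⁻¹.
T has determinant 1; T⁻¹ = [[29, 25, 20], [-7, -6, -5], [-6, -5, -4]].
M = (S − C)T⁻¹ = [[-3, -5, 2], [-5, 4, -5]].

M = [[-3, -5, 2], [-5, 4, -5]]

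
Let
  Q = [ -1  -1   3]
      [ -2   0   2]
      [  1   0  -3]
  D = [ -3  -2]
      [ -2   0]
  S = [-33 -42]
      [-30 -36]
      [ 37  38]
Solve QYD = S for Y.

Left-multiply by Q⁻¹ and right-multiply by D⁻¹: Y = Q⁻¹SD⁻¹.
Q has determinant 4; Q⁻¹ = [[0, -3/4, -1/2], [-1, 0, -1], [0, -1/4, -1/2]].
D has determinant -4; D⁻¹ = [[0, -1/2], [-1/2, 3/4]].
Q⁻¹S = [[4, 8], [-4, 4], [-11, -10]].
Y = (Q⁻¹S)D⁻¹ = [[-4, 4], [-2, 5], [5, -2]].

Y = [[-4, 4], [-2, 5], [5, -2]]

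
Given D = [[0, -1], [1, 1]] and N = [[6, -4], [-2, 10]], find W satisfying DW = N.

W = [[4, 6], [-6, 4]]

Since D multiplies W on the left, W = D⁻¹N.
det D = 1; the adjugate gives D⁻¹ = [[1, 1], [-1, 0]].
W = D⁻¹N = [[1, 1], [-1, 0]] · [[6, -4], [-2, 10]] = [[4, 6], [-6, 4]].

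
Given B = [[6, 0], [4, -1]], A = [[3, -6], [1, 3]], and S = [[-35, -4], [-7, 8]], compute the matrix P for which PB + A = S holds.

PB = S − A = [[-38, 2], [-8, 5]].
Since B sits to the right of P, P = (S − A)B⁻¹.
det B = -6, so B⁻¹ = [[1/6, 0], [2/3, -1]].
P = (S − A)B⁻¹ = [[-5, -2], [2, -5]].

P = [[-5, -2], [2, -5]]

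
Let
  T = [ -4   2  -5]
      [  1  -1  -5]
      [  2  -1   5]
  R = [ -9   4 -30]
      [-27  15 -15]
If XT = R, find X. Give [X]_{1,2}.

1

Since T sits to the right of X, X = RT⁻¹.
det T = 5, so T⁻¹ = [[-2, -1, -3], [-3, -2, -5], [1/5, 0, 2/5]].
X = RT⁻¹ = [[-9, 4, -30], [-27, 15, -15]] · [[-2, -1, -3], [-3, -2, -5], [1/5, 0, 2/5]] = [[0, 1, -5], [6, -3, 0]].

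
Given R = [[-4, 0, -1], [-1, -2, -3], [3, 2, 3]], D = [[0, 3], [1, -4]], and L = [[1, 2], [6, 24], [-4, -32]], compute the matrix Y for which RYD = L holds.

Y = [[0, 1], [-5, 4], [-2, -5]]

Left-multiply by R⁻¹ and right-multiply by D⁻¹: Y = R⁻¹LD⁻¹.
det R = -4; the adjugate gives R⁻¹ = [[0, 1/2, 1/2], [3/2, 9/4, 11/4], [-1, -2, -2]].
D has determinant -3; D⁻¹ = [[4/3, 1], [1/3, 0]].
R⁻¹L = [[1, -4], [4, -31], [-5, 14]].
Y = (R⁻¹L)D⁻¹ = [[0, 1], [-5, 4], [-2, -5]].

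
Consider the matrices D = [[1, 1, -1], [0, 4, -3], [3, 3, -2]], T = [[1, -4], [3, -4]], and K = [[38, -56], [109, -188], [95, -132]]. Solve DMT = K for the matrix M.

M = [[-3, 3], [1, 4], [-4, -5]]

Isolating M: multiply by D⁻¹ from the left and T⁻¹ from the right, so M = D⁻¹KT⁻¹.
det D = 4, so D⁻¹ = [[1/4, -1/4, 1/4], [-9/4, 1/4, 3/4], [-3, 0, 1]].
det T = 8, so T⁻¹ = [[-1/2, 1/2], [-3/8, 1/8]].
D⁻¹K = [[6, 0], [13, -20], [-19, 36]].
M = (D⁻¹K)T⁻¹ = [[-3, 3], [1, 4], [-4, -5]].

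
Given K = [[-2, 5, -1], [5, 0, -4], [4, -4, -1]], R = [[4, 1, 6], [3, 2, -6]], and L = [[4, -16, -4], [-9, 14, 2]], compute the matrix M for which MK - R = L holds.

M = [[1, -2, 5], [0, 2, -4]]

MK = L + R = [[8, -15, 2], [-6, 16, -4]].
K is on the right of M, so right-multiply by K⁻¹: M = (L + R)K⁻¹.
det K = -3, so K⁻¹ = [[16/3, -3, 20/3], [11/3, -2, 13/3], [20/3, -4, 25/3]].
M = (L + R)K⁻¹ = [[1, -2, 5], [0, 2, -4]].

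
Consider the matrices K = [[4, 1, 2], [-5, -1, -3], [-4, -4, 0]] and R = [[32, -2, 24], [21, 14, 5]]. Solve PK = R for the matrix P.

P = [[6, -4, 3], [1, -1, -3]]

K is on the right of P, so right-multiply by K⁻¹: P = RK⁻¹.
K has determinant -4; K⁻¹ = [[3, 2, 1/4], [-3, -2, -1/2], [-4, -3, -1/4]].
P = RK⁻¹ = [[32, -2, 24], [21, 14, 5]] · [[3, 2, 1/4], [-3, -2, -1/2], [-4, -3, -1/4]] = [[6, -4, 3], [1, -1, -3]].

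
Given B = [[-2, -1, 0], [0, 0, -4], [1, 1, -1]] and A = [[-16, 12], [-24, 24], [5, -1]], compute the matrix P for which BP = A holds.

P = [[5, -5], [6, -2], [6, -6]]

Since B multiplies P on the left, P = B⁻¹A.
det B = -4, so B⁻¹ = [[-1, 1/4, -1], [1, -1/2, 2], [0, -1/4, 0]].
P = B⁻¹A = [[-1, 1/4, -1], [1, -1/2, 2], [0, -1/4, 0]] · [[-16, 12], [-24, 24], [5, -1]] = [[5, -5], [6, -2], [6, -6]].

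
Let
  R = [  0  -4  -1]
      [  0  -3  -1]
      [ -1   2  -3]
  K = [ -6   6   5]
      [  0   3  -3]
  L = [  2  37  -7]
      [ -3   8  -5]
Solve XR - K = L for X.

XR = L + K = [[-4, 43, -2], [-3, 11, -8]].
Since R sits to the right of X, X = (L + K)R⁻¹.
det R = -1; the adjugate gives R⁻¹ = [[-11, 14, -1], [-1, 1, 0], [3, -4, 0]].
X = (L + K)R⁻¹ = [[-5, -5, 4], [-2, 1, 3]].

X = [[-5, -5, 4], [-2, 1, 3]]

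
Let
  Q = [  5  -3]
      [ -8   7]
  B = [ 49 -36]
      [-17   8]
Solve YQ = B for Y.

Y = [[5, -3], [-5, -1]]

Since Q sits to the right of Y, Y = BQ⁻¹.
Q has determinant 11; Q⁻¹ = [[7/11, 3/11], [8/11, 5/11]].
Y = BQ⁻¹ = [[49, -36], [-17, 8]] · [[7/11, 3/11], [8/11, 5/11]] = [[5, -3], [-5, -1]].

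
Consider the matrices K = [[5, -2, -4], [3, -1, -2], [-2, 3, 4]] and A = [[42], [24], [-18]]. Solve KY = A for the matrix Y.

Y = [[6], [6], [-6]]

Since K multiplies Y on the left, Y = K⁻¹A.
det K = -2, so K⁻¹ = [[-1, 2, 0], [4, -6, 1], [-7/2, 11/2, -1/2]].
Y = K⁻¹A = [[-1, 2, 0], [4, -6, 1], [-7/2, 11/2, -1/2]] · [[42], [24], [-18]] = [[6], [6], [-6]].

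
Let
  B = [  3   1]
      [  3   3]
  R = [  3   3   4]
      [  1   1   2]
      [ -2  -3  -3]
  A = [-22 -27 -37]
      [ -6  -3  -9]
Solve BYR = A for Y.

Y = [[0, -4, 3], [-1, 3, -4]]

Isolating Y: multiply by B⁻¹ from the left and R⁻¹ from the right, so Y = B⁻¹AR⁻¹.
det B = 6, so B⁻¹ = [[1/2, -1/6], [-1/2, 1/2]].
det R = 2, so R⁻¹ = [[3/2, -3/2, 1], [-1/2, -1/2, -1], [-1/2, 3/2, 0]].
B⁻¹A = [[-10, -13, -17], [8, 12, 14]].
Y = (B⁻¹A)R⁻¹ = [[0, -4, 3], [-1, 3, -4]].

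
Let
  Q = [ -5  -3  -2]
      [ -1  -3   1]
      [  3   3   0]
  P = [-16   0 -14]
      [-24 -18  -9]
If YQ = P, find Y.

Since Q sits to the right of Y, Y = PQ⁻¹.
det Q = -6, so Q⁻¹ = [[1/2, 1, 3/2], [-1/2, -1, -7/6], [-1, -1, -2]].
Y = PQ⁻¹ = [[-16, 0, -14], [-24, -18, -9]] · [[1/2, 1, 3/2], [-1/2, -1, -7/6], [-1, -1, -2]] = [[6, -2, 4], [6, 3, 3]].

Y = [[6, -2, 4], [6, 3, 3]]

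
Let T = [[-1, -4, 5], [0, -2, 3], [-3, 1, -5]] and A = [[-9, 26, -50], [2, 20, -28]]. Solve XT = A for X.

T is on the right of X, so right-multiply by T⁻¹: X = AT⁻¹.
T has determinant -1; T⁻¹ = [[-7, 15, 2], [9, -20, -3], [6, -13, -2]].
X = AT⁻¹ = [[-9, 26, -50], [2, 20, -28]] · [[-7, 15, 2], [9, -20, -3], [6, -13, -2]] = [[-3, -5, 4], [-2, -6, 0]].

X = [[-3, -5, 4], [-2, -6, 0]]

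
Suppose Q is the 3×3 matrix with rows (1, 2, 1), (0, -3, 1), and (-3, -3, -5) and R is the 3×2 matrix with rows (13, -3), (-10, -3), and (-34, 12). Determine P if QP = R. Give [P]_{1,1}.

Since Q multiplies P on the left, P = Q⁻¹R.
Q has determinant 3; Q⁻¹ = [[6, 7/3, 5/3], [-1, -2/3, -1/3], [-3, -1, -1]].
P = Q⁻¹R = [[6, 7/3, 5/3], [-1, -2/3, -1/3], [-3, -1, -1]] · [[13, -3], [-10, -3], [-34, 12]] = [[-2, -5], [5, 1], [5, 0]].

-2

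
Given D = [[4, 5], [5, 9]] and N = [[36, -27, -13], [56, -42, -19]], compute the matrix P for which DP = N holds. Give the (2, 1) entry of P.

4

D is on the left of P, so left-multiply by D⁻¹: P = D⁻¹N.
det D = 11, so D⁻¹ = [[9/11, -5/11], [-5/11, 4/11]].
P = D⁻¹N = [[9/11, -5/11], [-5/11, 4/11]] · [[36, -27, -13], [56, -42, -19]] = [[4, -3, -2], [4, -3, -1]].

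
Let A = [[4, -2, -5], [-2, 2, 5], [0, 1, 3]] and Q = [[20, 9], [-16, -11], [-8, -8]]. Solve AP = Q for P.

Since A multiplies P on the left, P = A⁻¹Q.
det A = 2; the adjugate gives A⁻¹ = [[1/2, 1/2, 0], [3, 6, -5], [-1, -2, 2]].
P = A⁻¹Q = [[1/2, 1/2, 0], [3, 6, -5], [-1, -2, 2]] · [[20, 9], [-16, -11], [-8, -8]] = [[2, -1], [4, 1], [-4, -3]].

P = [[2, -1], [4, 1], [-4, -3]]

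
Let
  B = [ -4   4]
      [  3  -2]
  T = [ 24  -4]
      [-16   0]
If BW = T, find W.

Left-multiplying both sides by B⁻¹ gives W = B⁻¹T.
B has determinant -4; B⁻¹ = [[1/2, 1], [3/4, 1]].
W = B⁻¹T = [[1/2, 1], [3/4, 1]] · [[24, -4], [-16, 0]] = [[-4, -2], [2, -3]].

W = [[-4, -2], [2, -3]]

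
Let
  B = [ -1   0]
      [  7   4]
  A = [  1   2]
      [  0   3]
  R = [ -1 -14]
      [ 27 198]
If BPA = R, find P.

P = B⁻¹RA⁻¹ (apply B⁻¹ on the left and A⁻¹ on the right).
det B = -4, so B⁻¹ = [[-1, 0], [7/4, 1/4]].
det A = 3, so A⁻¹ = [[1, -2/3], [0, 1/3]].
B⁻¹R = [[1, 14], [5, 25]].
P = (B⁻¹R)A⁻¹ = [[1, 4], [5, 5]].

P = [[1, 4], [5, 5]]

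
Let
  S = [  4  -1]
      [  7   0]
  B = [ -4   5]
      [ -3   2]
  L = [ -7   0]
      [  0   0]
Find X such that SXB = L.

Left-multiply by S⁻¹ and right-multiply by B⁻¹: X = S⁻¹LB⁻¹.
det S = 7, so S⁻¹ = [[0, 1/7], [-1, 4/7]].
det B = 7; the adjugate gives B⁻¹ = [[2/7, -5/7], [3/7, -4/7]].
S⁻¹L = [[0, 0], [7, 0]].
X = (S⁻¹L)B⁻¹ = [[0, 0], [2, -5]].

X = [[0, 0], [2, -5]]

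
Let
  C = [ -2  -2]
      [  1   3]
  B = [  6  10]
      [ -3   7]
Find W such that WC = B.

Since C sits to the right of W, W = BC⁻¹.
det C = -4, so C⁻¹ = [[-3/4, -1/2], [1/4, 1/2]].
W = BC⁻¹ = [[6, 10], [-3, 7]] · [[-3/4, -1/2], [1/4, 1/2]] = [[-2, 2], [4, 5]].

W = [[-2, 2], [4, 5]]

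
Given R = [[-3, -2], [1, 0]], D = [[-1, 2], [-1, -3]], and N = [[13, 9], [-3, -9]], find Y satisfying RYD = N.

Isolating Y: multiply by R⁻¹ from the left and D⁻¹ from the right, so Y = R⁻¹ND⁻¹.
det R = 2, so R⁻¹ = [[0, 1], [-1/2, -3/2]].
det D = 5; the adjugate gives D⁻¹ = [[-3/5, -2/5], [1/5, -1/5]].
R⁻¹N = [[-3, -9], [-2, 9]].
Y = (R⁻¹N)D⁻¹ = [[0, 3], [3, -1]].

Y = [[0, 3], [3, -1]]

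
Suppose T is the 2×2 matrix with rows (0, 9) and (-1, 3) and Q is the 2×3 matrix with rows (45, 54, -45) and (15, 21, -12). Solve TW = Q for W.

W = [[0, -3, -3], [5, 6, -5]]

Since T multiplies W on the left, W = T⁻¹Q.
det T = 9; the adjugate gives T⁻¹ = [[1/3, -1], [1/9, 0]].
W = T⁻¹Q = [[1/3, -1], [1/9, 0]] · [[45, 54, -45], [15, 21, -12]] = [[0, -3, -3], [5, 6, -5]].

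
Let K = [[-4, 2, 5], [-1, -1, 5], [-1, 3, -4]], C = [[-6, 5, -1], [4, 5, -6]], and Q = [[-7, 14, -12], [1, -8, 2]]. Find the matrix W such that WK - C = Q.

W = [[4, -5, 2], [-2, 2, 1]]

WK = Q + C = [[-13, 19, -13], [5, -3, -4]].
Since K sits to the right of W, W = (Q + C)K⁻¹.
det K = 6, so K⁻¹ = [[-11/6, 23/6, 5/2], [-3/2, 7/2, 5/2], [-2/3, 5/3, 1]].
W = (Q + C)K⁻¹ = [[4, -5, 2], [-2, 2, 1]].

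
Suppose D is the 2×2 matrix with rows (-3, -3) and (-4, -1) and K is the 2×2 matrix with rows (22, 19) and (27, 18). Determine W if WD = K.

W = [[-6, -1], [-5, -3]]

Right-multiplying both sides by D⁻¹ gives W = KD⁻¹.
det D = -9, so D⁻¹ = [[1/9, -1/3], [-4/9, 1/3]].
W = KD⁻¹ = [[22, 19], [27, 18]] · [[1/9, -1/3], [-4/9, 1/3]] = [[-6, -1], [-5, -3]].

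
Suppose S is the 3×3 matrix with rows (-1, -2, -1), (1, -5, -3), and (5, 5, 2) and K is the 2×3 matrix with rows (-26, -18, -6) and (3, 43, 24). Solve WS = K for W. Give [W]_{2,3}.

1

Since S sits to the right of W, W = KS⁻¹.
S has determinant -1; S⁻¹ = [[-5, 1, -1], [17, -3, 4], [-30, 5, -7]].
W = KS⁻¹ = [[-26, -18, -6], [3, 43, 24]] · [[-5, 1, -1], [17, -3, 4], [-30, 5, -7]] = [[4, -2, -4], [-4, -6, 1]].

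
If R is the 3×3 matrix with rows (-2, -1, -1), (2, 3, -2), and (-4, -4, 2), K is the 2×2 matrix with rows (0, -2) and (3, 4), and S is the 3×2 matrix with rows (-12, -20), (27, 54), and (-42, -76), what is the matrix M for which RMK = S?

M = [[2, 2], [-5, 1], [-1, -1]]

Isolating M: multiply by R⁻¹ from the left and K⁻¹ from the right, so M = R⁻¹SK⁻¹.
det R = -4, so R⁻¹ = [[1/2, -3/2, -5/4], [-1, 2, 3/2], [-1, 1, 1]].
det K = 6, so K⁻¹ = [[2/3, 1/3], [-1/2, 0]].
R⁻¹S = [[6, 4], [3, 14], [-3, -2]].
M = (R⁻¹S)K⁻¹ = [[2, 2], [-5, 1], [-1, -1]].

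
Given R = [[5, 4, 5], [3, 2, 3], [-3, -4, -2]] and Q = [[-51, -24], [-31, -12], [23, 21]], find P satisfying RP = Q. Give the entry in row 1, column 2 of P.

3

Since R multiplies P on the left, P = R⁻¹Q.
det R = -2, so R⁻¹ = [[-4, 6, -1], [3/2, -5/2, 0], [3, -4, 1]].
P = R⁻¹Q = [[-4, 6, -1], [3/2, -5/2, 0], [3, -4, 1]] · [[-51, -24], [-31, -12], [23, 21]] = [[-5, 3], [1, -6], [-6, -3]].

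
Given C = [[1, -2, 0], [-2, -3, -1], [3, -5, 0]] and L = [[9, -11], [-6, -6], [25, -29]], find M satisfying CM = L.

M = [[5, -3], [-2, 4], [2, 0]]

C is on the left of M, so left-multiply by C⁻¹: M = C⁻¹L.
C has determinant 1; C⁻¹ = [[-5, 0, 2], [-3, 0, 1], [19, -1, -7]].
M = C⁻¹L = [[-5, 0, 2], [-3, 0, 1], [19, -1, -7]] · [[9, -11], [-6, -6], [25, -29]] = [[5, -3], [-2, 4], [2, 0]].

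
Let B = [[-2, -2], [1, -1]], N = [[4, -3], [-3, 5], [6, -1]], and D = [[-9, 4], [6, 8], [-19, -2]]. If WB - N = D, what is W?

W = [[1, -3], [-4, -5], [4, -5]]

WB = D + N = [[-5, 1], [3, 13], [-13, -3]].
Right-multiplying both sides by B⁻¹ gives W = (D + N)B⁻¹.
B has determinant 4; B⁻¹ = [[-1/4, 1/2], [-1/4, -1/2]].
W = (D + N)B⁻¹ = [[1, -3], [-4, -5], [4, -5]].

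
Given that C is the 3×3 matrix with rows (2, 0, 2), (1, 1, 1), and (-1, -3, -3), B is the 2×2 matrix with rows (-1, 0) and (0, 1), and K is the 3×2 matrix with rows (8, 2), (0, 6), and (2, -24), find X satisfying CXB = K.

Left-multiply by C⁻¹ and right-multiply by B⁻¹: X = C⁻¹KB⁻¹.
det C = -4, so C⁻¹ = [[0, 3/2, 1/2], [-1/2, 1, 0], [1/2, -3/2, -1/2]].
B has determinant -1; B⁻¹ = [[-1, 0], [0, 1]].
C⁻¹K = [[1, -3], [-4, 5], [3, 4]].
X = (C⁻¹K)B⁻¹ = [[-1, -3], [4, 5], [-3, 4]].

X = [[-1, -3], [4, 5], [-3, 4]]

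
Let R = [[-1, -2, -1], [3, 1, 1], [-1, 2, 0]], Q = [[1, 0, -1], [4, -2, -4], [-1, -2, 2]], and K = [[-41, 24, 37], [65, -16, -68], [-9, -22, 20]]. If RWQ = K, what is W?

W = [[4, 2, -1], [3, 1, 5], [3, 4, -5]]

W = R⁻¹KQ⁻¹ (apply R⁻¹ on the left and Q⁻¹ on the right).
R has determinant -3; R⁻¹ = [[2/3, 2/3, 1/3], [1/3, 1/3, 2/3], [-7/3, -4/3, -5/3]].
det Q = -2, so Q⁻¹ = [[6, -1, 1], [2, -1/2, 0], [5, -1, 1]].
R⁻¹K = [[13, -2, -14], [2, -12, 3], [24, 2, -29]].
W = (R⁻¹K)Q⁻¹ = [[4, 2, -1], [3, 1, 5], [3, 4, -5]].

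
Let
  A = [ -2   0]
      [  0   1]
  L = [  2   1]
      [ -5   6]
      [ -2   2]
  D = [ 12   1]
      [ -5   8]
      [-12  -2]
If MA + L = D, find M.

MA = D − L = [[10, 0], [0, 2], [-10, -4]].
A is on the right of M, so right-multiply by A⁻¹: M = (D − L)A⁻¹.
det A = -2; the adjugate gives A⁻¹ = [[-1/2, 0], [0, 1]].
M = (D − L)A⁻¹ = [[-5, 0], [0, 2], [5, -4]].

M = [[-5, 0], [0, 2], [5, -4]]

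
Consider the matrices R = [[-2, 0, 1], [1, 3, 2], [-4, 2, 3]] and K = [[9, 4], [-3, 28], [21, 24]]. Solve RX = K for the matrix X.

X = [[-6, 1], [3, 5], [-3, 6]]

Since R multiplies X on the left, X = R⁻¹K.
R has determinant 4; R⁻¹ = [[5/4, 1/2, -3/4], [-11/4, -1/2, 5/4], [7/2, 1, -3/2]].
X = R⁻¹K = [[5/4, 1/2, -3/4], [-11/4, -1/2, 5/4], [7/2, 1, -3/2]] · [[9, 4], [-3, 28], [21, 24]] = [[-6, 1], [3, 5], [-3, 6]].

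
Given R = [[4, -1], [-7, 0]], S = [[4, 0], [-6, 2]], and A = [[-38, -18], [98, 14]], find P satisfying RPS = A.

P = [[-5, -1], [3, 5]]

Isolating P: multiply by R⁻¹ from the left and S⁻¹ from the right, so P = R⁻¹AS⁻¹.
det R = -7, so R⁻¹ = [[0, -1/7], [-1, -4/7]].
det S = 8, so S⁻¹ = [[1/4, 0], [3/4, 1/2]].
R⁻¹A = [[-14, -2], [-18, 10]].
P = (R⁻¹A)S⁻¹ = [[-5, -1], [3, 5]].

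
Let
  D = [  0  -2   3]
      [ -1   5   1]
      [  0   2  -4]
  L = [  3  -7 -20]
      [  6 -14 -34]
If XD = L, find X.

X = [[1, -3, 5], [-4, -6, 4]]

D is on the right of X, so right-multiply by D⁻¹: X = LD⁻¹.
det D = 2; the adjugate gives D⁻¹ = [[-11, -1, -17/2], [-2, 0, -3/2], [-1, 0, -1]].
X = LD⁻¹ = [[3, -7, -20], [6, -14, -34]] · [[-11, -1, -17/2], [-2, 0, -3/2], [-1, 0, -1]] = [[1, -3, 5], [-4, -6, 4]].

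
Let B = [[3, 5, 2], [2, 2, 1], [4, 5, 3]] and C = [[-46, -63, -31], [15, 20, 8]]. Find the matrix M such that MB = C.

M = [[-6, -4, -5], [3, 5, -1]]

Right-multiplying both sides by B⁻¹ gives M = CB⁻¹.
B has determinant -3; B⁻¹ = [[-1/3, 5/3, -1/3], [2/3, -1/3, -1/3], [-2/3, -5/3, 4/3]].
M = CB⁻¹ = [[-46, -63, -31], [15, 20, 8]] · [[-1/3, 5/3, -1/3], [2/3, -1/3, -1/3], [-2/3, -5/3, 4/3]] = [[-6, -4, -5], [3, 5, -1]].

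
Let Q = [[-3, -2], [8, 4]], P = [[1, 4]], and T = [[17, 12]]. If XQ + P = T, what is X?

XQ = T − P = [[16, 8]].
Right-multiplying both sides by Q⁻¹ gives X = (T − P)Q⁻¹.
det Q = 4; the adjugate gives Q⁻¹ = [[1, 1/2], [-2, -3/4]].
X = (T − P)Q⁻¹ = [[0, 2]].

X = [[0, 2]]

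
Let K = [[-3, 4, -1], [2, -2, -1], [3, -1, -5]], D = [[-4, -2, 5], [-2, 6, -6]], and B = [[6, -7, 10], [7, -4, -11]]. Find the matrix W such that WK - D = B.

WK = B + D = [[2, -9, 15], [5, 2, -17]].
Right-multiplying both sides by K⁻¹ gives W = (B + D)K⁻¹.
K has determinant -3; K⁻¹ = [[-3, -7, 2], [-7/3, -6, 5/3], [-4/3, -3, 2/3]].
W = (B + D)K⁻¹ = [[-5, -5, -1], [3, 4, 2]].

W = [[-5, -5, -1], [3, 4, 2]]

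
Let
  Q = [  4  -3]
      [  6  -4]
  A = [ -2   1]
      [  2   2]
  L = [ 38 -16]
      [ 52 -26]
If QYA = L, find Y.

Y = Q⁻¹LA⁻¹ (apply Q⁻¹ on the left and A⁻¹ on the right).
det Q = 2; the adjugate gives Q⁻¹ = [[-2, 3/2], [-3, 2]].
det A = -6; the adjugate gives A⁻¹ = [[-1/3, 1/6], [1/3, 1/3]].
Q⁻¹L = [[2, -7], [-10, -4]].
Y = (Q⁻¹L)A⁻¹ = [[-3, -2], [2, -3]].

Y = [[-3, -2], [2, -3]]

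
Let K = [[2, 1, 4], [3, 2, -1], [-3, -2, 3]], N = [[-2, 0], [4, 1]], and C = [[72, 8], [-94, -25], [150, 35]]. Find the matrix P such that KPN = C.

P = K⁻¹CN⁻¹ (apply K⁻¹ on the left and N⁻¹ on the right).
det K = 2, so K⁻¹ = [[2, -11/2, -9/2], [-3, 9, 7], [0, 1/2, 1/2]].
det N = -2; the adjugate gives N⁻¹ = [[-1/2, 0], [2, 1]].
K⁻¹C = [[-14, -4], [-12, -4], [28, 5]].
P = (K⁻¹C)N⁻¹ = [[-1, -4], [-2, -4], [-4, 5]].

P = [[-1, -4], [-2, -4], [-4, 5]]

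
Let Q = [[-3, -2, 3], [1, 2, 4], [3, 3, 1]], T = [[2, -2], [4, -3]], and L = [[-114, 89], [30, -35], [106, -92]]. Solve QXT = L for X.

X = [[5, 1], [2, 5], [4, -4]]

Isolating X: multiply by Q⁻¹ from the left and T⁻¹ from the right, so X = Q⁻¹LT⁻¹.
det Q = -1, so Q⁻¹ = [[10, -11, 14], [-11, 12, -15], [3, -3, 4]].
det T = 2; the adjugate gives T⁻¹ = [[-3/2, 1], [-2, 1]].
Q⁻¹L = [[14, -13], [24, -19], [-8, 4]].
X = (Q⁻¹L)T⁻¹ = [[5, 1], [2, 5], [4, -4]].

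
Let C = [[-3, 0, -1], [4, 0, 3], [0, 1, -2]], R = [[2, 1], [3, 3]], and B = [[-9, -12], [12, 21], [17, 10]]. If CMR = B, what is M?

Isolating M: multiply by C⁻¹ from the left and R⁻¹ from the right, so M = C⁻¹BR⁻¹.
det C = 5; the adjugate gives C⁻¹ = [[-3/5, -1/5, 0], [8/5, 6/5, 1], [4/5, 3/5, 0]].
det R = 3; the adjugate gives R⁻¹ = [[1, -1/3], [-1, 2/3]].
C⁻¹B = [[3, 3], [17, 16], [0, 3]].
M = (C⁻¹B)R⁻¹ = [[0, 1], [1, 5], [-3, 2]].

M = [[0, 1], [1, 5], [-3, 2]]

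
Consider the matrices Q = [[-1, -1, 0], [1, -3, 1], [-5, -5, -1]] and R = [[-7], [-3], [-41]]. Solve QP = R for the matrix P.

Since Q multiplies P on the left, P = Q⁻¹R.
det Q = -4, so Q⁻¹ = [[-2, 1/4, 1/4], [1, -1/4, -1/4], [5, 0, -1]].
P = Q⁻¹R = [[-2, 1/4, 1/4], [1, -1/4, -1/4], [5, 0, -1]] · [[-7], [-3], [-41]] = [[3], [4], [6]].

P = [[3], [4], [6]]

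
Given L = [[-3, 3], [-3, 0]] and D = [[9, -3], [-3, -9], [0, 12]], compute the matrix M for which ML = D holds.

L is on the right of M, so right-multiply by L⁻¹: M = DL⁻¹.
det L = 9; the adjugate gives L⁻¹ = [[0, -1/3], [1/3, -1/3]].
M = DL⁻¹ = [[9, -3], [-3, -9], [0, 12]] · [[0, -1/3], [1/3, -1/3]] = [[-1, -2], [-3, 4], [4, -4]].

M = [[-1, -2], [-3, 4], [4, -4]]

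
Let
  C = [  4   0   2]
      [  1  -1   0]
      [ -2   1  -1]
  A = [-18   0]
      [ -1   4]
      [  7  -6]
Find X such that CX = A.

Since C multiplies X on the left, X = C⁻¹A.
det C = 2, so C⁻¹ = [[1/2, 1, 1], [1/2, 0, 1], [-1/2, -2, -2]].
X = C⁻¹A = [[1/2, 1, 1], [1/2, 0, 1], [-1/2, -2, -2]] · [[-18, 0], [-1, 4], [7, -6]] = [[-3, -2], [-2, -6], [-3, 4]].

X = [[-3, -2], [-2, -6], [-3, 4]]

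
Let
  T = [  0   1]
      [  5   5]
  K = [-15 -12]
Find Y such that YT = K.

Since T sits to the right of Y, Y = KT⁻¹.
T has determinant -5; T⁻¹ = [[-1, 1/5], [1, 0]].
Y = KT⁻¹ = [[-15, -12]] · [[-1, 1/5], [1, 0]] = [[3, -3]].

Y = [[3, -3]]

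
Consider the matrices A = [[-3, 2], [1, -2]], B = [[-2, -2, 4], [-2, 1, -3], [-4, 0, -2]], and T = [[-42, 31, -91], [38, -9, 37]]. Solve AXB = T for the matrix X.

X = [[4, -3, -1], [2, 3, 2]]

Left-multiply by A⁻¹ and right-multiply by B⁻¹: X = A⁻¹TB⁻¹.
det A = 4, so A⁻¹ = [[-1/2, -1/2], [-1/4, -3/4]].
det B = 4; the adjugate gives B⁻¹ = [[-1/2, -1, 1/2], [2, 5, -7/2], [1, 2, -3/2]].
A⁻¹T = [[2, -11, 27], [-18, -1, -5]].
X = (A⁻¹T)B⁻¹ = [[4, -3, -1], [2, 3, 2]].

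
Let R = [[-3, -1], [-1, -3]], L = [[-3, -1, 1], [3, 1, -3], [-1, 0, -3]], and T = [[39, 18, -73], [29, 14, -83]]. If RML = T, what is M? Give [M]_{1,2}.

0

M = R⁻¹TL⁻¹ (apply R⁻¹ on the left and L⁻¹ on the right).
det R = 8, so R⁻¹ = [[-3/8, 1/8], [1/8, -3/8]].
det L = -2; the adjugate gives L⁻¹ = [[3/2, 3/2, -1], [-6, -5, 3], [-1/2, -1/2, 0]].
R⁻¹T = [[-11, -5, 17], [-6, -3, 22]].
M = (R⁻¹T)L⁻¹ = [[5, 0, -4], [-2, -5, -3]].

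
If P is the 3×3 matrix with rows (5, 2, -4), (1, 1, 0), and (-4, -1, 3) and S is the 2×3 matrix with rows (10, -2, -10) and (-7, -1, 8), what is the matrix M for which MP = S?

M = [[-2, -4, -6], [-2, 3, 0]]

Since P sits to the right of M, M = SP⁻¹.
det P = -3; the adjugate gives P⁻¹ = [[-1, 2/3, -4/3], [1, 1/3, 4/3], [-1, 1, -1]].
M = SP⁻¹ = [[10, -2, -10], [-7, -1, 8]] · [[-1, 2/3, -4/3], [1, 1/3, 4/3], [-1, 1, -1]] = [[-2, -4, -6], [-2, 3, 0]].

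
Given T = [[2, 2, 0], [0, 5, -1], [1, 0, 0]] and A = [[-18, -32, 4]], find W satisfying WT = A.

W = [[-6, -4, -6]]

T is on the right of W, so right-multiply by T⁻¹: W = AT⁻¹.
det T = -2; the adjugate gives T⁻¹ = [[0, 0, 1], [1/2, 0, -1], [5/2, -1, -5]].
W = AT⁻¹ = [[-18, -32, 4]] · [[0, 0, 1], [1/2, 0, -1], [5/2, -1, -5]] = [[-6, -4, -6]].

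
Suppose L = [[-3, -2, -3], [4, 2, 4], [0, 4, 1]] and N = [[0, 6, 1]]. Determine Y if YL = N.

Y = [[-4, -3, 1]]

L is on the right of Y, so right-multiply by L⁻¹: Y = NL⁻¹.
det L = 2; the adjugate gives L⁻¹ = [[-7, -5, -1], [-2, -3/2, 0], [8, 6, 1]].
Y = NL⁻¹ = [[0, 6, 1]] · [[-7, -5, -1], [-2, -3/2, 0], [8, 6, 1]] = [[-4, -3, 1]].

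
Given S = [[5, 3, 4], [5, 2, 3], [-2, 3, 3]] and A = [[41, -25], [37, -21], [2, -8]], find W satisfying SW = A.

W = [[5, -2], [0, -1], [4, -3]]

Left-multiplying both sides by S⁻¹ gives W = S⁻¹A.
det S = -2; the adjugate gives S⁻¹ = [[3/2, -3/2, -1/2], [21/2, -23/2, -5/2], [-19/2, 21/2, 5/2]].
W = S⁻¹A = [[3/2, -3/2, -1/2], [21/2, -23/2, -5/2], [-19/2, 21/2, 5/2]] · [[41, -25], [37, -21], [2, -8]] = [[5, -2], [0, -1], [4, -3]].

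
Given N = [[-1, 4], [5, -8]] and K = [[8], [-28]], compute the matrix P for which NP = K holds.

P = [[-4], [1]]

N is on the left of P, so left-multiply by N⁻¹: P = N⁻¹K.
N has determinant -12; N⁻¹ = [[2/3, 1/3], [5/12, 1/12]].
P = N⁻¹K = [[2/3, 1/3], [5/12, 1/12]] · [[8], [-28]] = [[-4], [1]].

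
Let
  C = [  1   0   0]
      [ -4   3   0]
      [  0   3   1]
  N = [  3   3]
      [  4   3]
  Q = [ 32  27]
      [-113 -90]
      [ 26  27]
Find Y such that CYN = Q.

Isolating Y: multiply by C⁻¹ from the left and N⁻¹ from the right, so Y = C⁻¹QN⁻¹.
det C = 3; the adjugate gives C⁻¹ = [[1, 0, 0], [4/3, 1/3, 0], [-4, -1, 1]].
N has determinant -3; N⁻¹ = [[-1, 1], [4/3, -1]].
C⁻¹Q = [[32, 27], [5, 6], [11, 9]].
Y = (C⁻¹Q)N⁻¹ = [[4, 5], [3, -1], [1, 2]].

Y = [[4, 5], [3, -1], [1, 2]]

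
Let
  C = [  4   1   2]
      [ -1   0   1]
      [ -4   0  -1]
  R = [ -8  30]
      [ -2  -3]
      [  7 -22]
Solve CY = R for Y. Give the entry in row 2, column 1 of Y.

Left-multiplying both sides by C⁻¹ gives Y = C⁻¹R.
C has determinant -5; C⁻¹ = [[0, -1/5, -1/5], [1, -4/5, 6/5], [0, 4/5, -1/5]].
Y = C⁻¹R = [[0, -1/5, -1/5], [1, -4/5, 6/5], [0, 4/5, -1/5]] · [[-8, 30], [-2, -3], [7, -22]] = [[-1, 5], [2, 6], [-3, 2]].

2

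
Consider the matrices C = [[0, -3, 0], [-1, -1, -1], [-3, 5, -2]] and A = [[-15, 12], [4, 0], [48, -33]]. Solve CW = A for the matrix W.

W = [[-5, 5], [5, -4], [-4, -1]]

C is on the left of W, so left-multiply by C⁻¹: W = C⁻¹A.
det C = -3; the adjugate gives C⁻¹ = [[-7/3, 2, -1], [-1/3, 0, 0], [8/3, -3, 1]].
W = C⁻¹A = [[-7/3, 2, -1], [-1/3, 0, 0], [8/3, -3, 1]] · [[-15, 12], [4, 0], [48, -33]] = [[-5, 5], [5, -4], [-4, -1]].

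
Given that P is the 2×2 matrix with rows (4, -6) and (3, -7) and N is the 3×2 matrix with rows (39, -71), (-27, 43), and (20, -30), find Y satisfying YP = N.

Since P sits to the right of Y, Y = NP⁻¹.
det P = -10; the adjugate gives P⁻¹ = [[7/10, -3/5], [3/10, -2/5]].
Y = NP⁻¹ = [[39, -71], [-27, 43], [20, -30]] · [[7/10, -3/5], [3/10, -2/5]] = [[6, 5], [-6, -1], [5, 0]].

Y = [[6, 5], [-6, -1], [5, 0]]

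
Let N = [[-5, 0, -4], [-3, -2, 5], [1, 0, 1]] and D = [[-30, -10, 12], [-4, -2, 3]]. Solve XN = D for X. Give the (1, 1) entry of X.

N is on the right of X, so right-multiply by N⁻¹: X = DN⁻¹.
N has determinant 2; N⁻¹ = [[-1, 0, -4], [4, -1/2, 37/2], [1, 0, 5]].
X = DN⁻¹ = [[-30, -10, 12], [-4, -2, 3]] · [[-1, 0, -4], [4, -1/2, 37/2], [1, 0, 5]] = [[2, 5, -5], [-1, 1, -6]].

2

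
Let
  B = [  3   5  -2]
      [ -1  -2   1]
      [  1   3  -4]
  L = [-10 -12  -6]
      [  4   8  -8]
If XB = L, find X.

X = [[-4, 2, 4], [2, 4, 2]]

Right-multiplying both sides by B⁻¹ gives X = LB⁻¹.
det B = 2, so B⁻¹ = [[5/2, 7, 1/2], [-3/2, -5, -1/2], [-1/2, -2, -1/2]].
X = LB⁻¹ = [[-10, -12, -6], [4, 8, -8]] · [[5/2, 7, 1/2], [-3/2, -5, -1/2], [-1/2, -2, -1/2]] = [[-4, 2, 4], [2, 4, 2]].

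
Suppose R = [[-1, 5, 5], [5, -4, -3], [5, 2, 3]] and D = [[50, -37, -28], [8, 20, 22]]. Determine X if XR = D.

Right-multiplying both sides by R⁻¹ gives X = DR⁻¹.
R has determinant 6; R⁻¹ = [[-1, -5/6, 5/6], [-5, -14/3, 11/3], [5, 9/2, -7/2]].
X = DR⁻¹ = [[50, -37, -28], [8, 20, 22]] · [[-1, -5/6, 5/6], [-5, -14/3, 11/3], [5, 9/2, -7/2]] = [[-5, 5, 4], [2, -1, 3]].

X = [[-5, 5, 4], [2, -1, 3]]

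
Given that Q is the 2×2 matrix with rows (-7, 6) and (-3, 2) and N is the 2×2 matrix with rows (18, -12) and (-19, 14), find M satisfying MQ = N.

M = [[0, -6], [1, 4]]

Right-multiplying both sides by Q⁻¹ gives M = NQ⁻¹.
Q has determinant 4; Q⁻¹ = [[1/2, -3/2], [3/4, -7/4]].
M = NQ⁻¹ = [[18, -12], [-19, 14]] · [[1/2, -3/2], [3/4, -7/4]] = [[0, -6], [1, 4]].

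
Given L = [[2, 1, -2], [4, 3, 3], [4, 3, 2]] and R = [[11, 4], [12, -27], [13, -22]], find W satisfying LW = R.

Since L multiplies W on the left, W = L⁻¹R.
det L = -2; the adjugate gives L⁻¹ = [[3/2, 4, -9/2], [-2, -6, 7], [0, 1, -1]].
W = L⁻¹R = [[3/2, 4, -9/2], [-2, -6, 7], [0, 1, -1]] · [[11, 4], [12, -27], [13, -22]] = [[6, -3], [-3, 0], [-1, -5]].

W = [[6, -3], [-3, 0], [-1, -5]]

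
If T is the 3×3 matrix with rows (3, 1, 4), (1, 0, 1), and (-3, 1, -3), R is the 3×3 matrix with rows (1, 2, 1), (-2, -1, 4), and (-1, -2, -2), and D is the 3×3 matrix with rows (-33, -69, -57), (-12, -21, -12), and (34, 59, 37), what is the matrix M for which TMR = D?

M = T⁻¹DR⁻¹ (apply T⁻¹ on the left and R⁻¹ on the right).
det T = 1; the adjugate gives T⁻¹ = [[-1, 7, 1], [0, 3, 1], [1, -6, -1]].
det R = -3, so R⁻¹ = [[-10/3, -2/3, -3], [8/3, 1/3, 2], [-1, 0, -1]].
T⁻¹D = [[-17, -19, 10], [-2, -4, 1], [5, -2, -22]].
M = (T⁻¹D)R⁻¹ = [[-4, 5, 3], [-5, 0, -3], [0, -4, 3]].

M = [[-4, 5, 3], [-5, 0, -3], [0, -4, 3]]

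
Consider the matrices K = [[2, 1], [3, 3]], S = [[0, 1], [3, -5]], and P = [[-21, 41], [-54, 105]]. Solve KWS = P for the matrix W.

W = [[1, -1], [4, -5]]

W = K⁻¹PS⁻¹ (apply K⁻¹ on the left and S⁻¹ on the right).
K has determinant 3; K⁻¹ = [[1, -1/3], [-1, 2/3]].
det S = -3, so S⁻¹ = [[5/3, 1/3], [1, 0]].
K⁻¹P = [[-3, 6], [-15, 29]].
W = (K⁻¹P)S⁻¹ = [[1, -1], [4, -5]].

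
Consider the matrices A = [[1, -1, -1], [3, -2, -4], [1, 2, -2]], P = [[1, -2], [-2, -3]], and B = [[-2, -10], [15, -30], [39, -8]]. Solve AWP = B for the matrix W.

Left-multiply by A⁻¹ and right-multiply by P⁻¹: W = A⁻¹BP⁻¹.
det A = 2; the adjugate gives A⁻¹ = [[6, -2, 1], [1, -1/2, 1/2], [4, -3/2, 1/2]].
det P = -7; the adjugate gives P⁻¹ = [[3/7, -2/7], [-2/7, -1/7]].
A⁻¹B = [[-3, -8], [10, 1], [-11, 1]].
W = (A⁻¹B)P⁻¹ = [[1, 2], [4, -3], [-5, 3]].

W = [[1, 2], [4, -3], [-5, 3]]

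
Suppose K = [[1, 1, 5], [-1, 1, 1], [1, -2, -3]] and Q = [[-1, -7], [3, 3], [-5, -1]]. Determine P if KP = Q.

P = [[0, -5], [4, -2], [-1, 0]]

Left-multiplying both sides by K⁻¹ gives P = K⁻¹Q.
K has determinant 2; K⁻¹ = [[-1/2, -7/2, -2], [-1, -4, -3], [1/2, 3/2, 1]].
P = K⁻¹Q = [[-1/2, -7/2, -2], [-1, -4, -3], [1/2, 3/2, 1]] · [[-1, -7], [3, 3], [-5, -1]] = [[0, -5], [4, -2], [-1, 0]].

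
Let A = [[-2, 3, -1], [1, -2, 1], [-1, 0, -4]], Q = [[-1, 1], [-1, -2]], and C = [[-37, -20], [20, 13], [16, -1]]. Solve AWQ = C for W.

W = [[-5, -3], [4, 5], [4, 2]]

W = A⁻¹CQ⁻¹ (apply A⁻¹ on the left and Q⁻¹ on the right).
det A = -5, so A⁻¹ = [[-8/5, -12/5, -1/5], [-3/5, -7/5, -1/5], [2/5, 3/5, -1/5]].
Q has determinant 3; Q⁻¹ = [[-2/3, -1/3], [1/3, -1/3]].
A⁻¹C = [[8, 1], [-9, -6], [-6, 0]].
W = (A⁻¹C)Q⁻¹ = [[-5, -3], [4, 5], [4, 2]].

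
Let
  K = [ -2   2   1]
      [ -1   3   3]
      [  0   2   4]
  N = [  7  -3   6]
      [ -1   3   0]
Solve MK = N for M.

M = [[-3, -1, 3], [-1, 3, -2]]

Since K sits to the right of M, M = NK⁻¹.
det K = -6; the adjugate gives K⁻¹ = [[-1, 1, -1/2], [-2/3, 4/3, -5/6], [1/3, -2/3, 2/3]].
M = NK⁻¹ = [[7, -3, 6], [-1, 3, 0]] · [[-1, 1, -1/2], [-2/3, 4/3, -5/6], [1/3, -2/3, 2/3]] = [[-3, -1, 3], [-1, 3, -2]].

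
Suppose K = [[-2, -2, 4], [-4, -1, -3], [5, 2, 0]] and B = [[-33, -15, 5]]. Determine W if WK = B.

W = [[2, 1, -5]]

Right-multiplying both sides by K⁻¹ gives W = BK⁻¹.
K has determinant 6; K⁻¹ = [[1, 4/3, 5/3], [-5/2, -10/3, -11/3], [-1/2, -1, -1]].
W = BK⁻¹ = [[-33, -15, 5]] · [[1, 4/3, 5/3], [-5/2, -10/3, -11/3], [-1/2, -1, -1]] = [[2, 1, -5]].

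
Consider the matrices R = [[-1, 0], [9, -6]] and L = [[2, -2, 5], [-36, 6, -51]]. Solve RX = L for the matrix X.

R is on the left of X, so left-multiply by R⁻¹: X = R⁻¹L.
R has determinant 6; R⁻¹ = [[-1, 0], [-3/2, -1/6]].
X = R⁻¹L = [[-1, 0], [-3/2, -1/6]] · [[2, -2, 5], [-36, 6, -51]] = [[-2, 2, -5], [3, 2, 1]].

X = [[-2, 2, -5], [3, 2, 1]]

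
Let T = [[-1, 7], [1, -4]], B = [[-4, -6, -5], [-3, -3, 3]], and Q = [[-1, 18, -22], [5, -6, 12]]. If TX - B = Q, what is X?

X = [[-2, -5, -1], [-1, 1, -4]]

TX = Q + B = [[-5, 12, -27], [2, -9, 15]].
T is on the left of X, so left-multiply by T⁻¹: X = T⁻¹(Q + B).
T has determinant -3; T⁻¹ = [[4/3, 7/3], [1/3, 1/3]].
X = T⁻¹(Q + B) = [[-2, -5, -1], [-1, 1, -4]].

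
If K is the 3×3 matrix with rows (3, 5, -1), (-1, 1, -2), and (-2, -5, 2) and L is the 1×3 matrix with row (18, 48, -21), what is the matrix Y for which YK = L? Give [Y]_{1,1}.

Since K sits to the right of Y, Y = LK⁻¹.
det K = -1; the adjugate gives K⁻¹ = [[8, 5, 9], [-6, -4, -7], [-7, -5, -8]].
Y = LK⁻¹ = [[18, 48, -21]] · [[8, 5, 9], [-6, -4, -7], [-7, -5, -8]] = [[3, 3, -6]].

3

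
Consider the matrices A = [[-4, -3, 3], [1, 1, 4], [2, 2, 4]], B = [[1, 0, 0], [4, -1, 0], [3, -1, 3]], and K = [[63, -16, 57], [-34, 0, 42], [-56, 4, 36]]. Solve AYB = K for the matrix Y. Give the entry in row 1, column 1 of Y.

-3

Isolating Y: multiply by A⁻¹ from the left and B⁻¹ from the right, so Y = A⁻¹KB⁻¹.
A has determinant 4; A⁻¹ = [[-1, 9/2, -15/4], [1, -11/2, 19/4], [0, 1/2, -1/4]].
B has determinant -3; B⁻¹ = [[1, 0, 0], [4, -1, 0], [1/3, -1/3, 1/3]].
A⁻¹K = [[-6, 1, -3], [-16, 3, -3], [-3, -1, 12]].
Y = (A⁻¹K)B⁻¹ = [[-3, 0, -1], [-5, -2, -1], [-3, -3, 4]].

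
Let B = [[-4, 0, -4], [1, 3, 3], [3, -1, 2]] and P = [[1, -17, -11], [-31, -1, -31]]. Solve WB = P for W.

Right-multiplying both sides by B⁻¹ gives W = PB⁻¹.
det B = 4; the adjugate gives B⁻¹ = [[9/4, 1, 3], [7/4, 1, 2], [-5/2, -1, -3]].
W = PB⁻¹ = [[1, -17, -11], [-31, -1, -31]] · [[9/4, 1, 3], [7/4, 1, 2], [-5/2, -1, -3]] = [[0, -5, 2], [6, -1, -2]].

W = [[0, -5, 2], [6, -1, -2]]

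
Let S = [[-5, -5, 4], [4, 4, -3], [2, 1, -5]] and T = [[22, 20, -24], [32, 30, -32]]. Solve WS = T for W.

Since S sits to the right of W, W = TS⁻¹.
S has determinant -1; S⁻¹ = [[17, 21, 1], [-14, -17, -1], [4, 5, 0]].
W = TS⁻¹ = [[22, 20, -24], [32, 30, -32]] · [[17, 21, 1], [-14, -17, -1], [4, 5, 0]] = [[-2, 2, 2], [-4, 2, 2]].

W = [[-2, 2, 2], [-4, 2, 2]]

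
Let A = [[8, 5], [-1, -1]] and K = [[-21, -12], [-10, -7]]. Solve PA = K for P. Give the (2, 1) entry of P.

Right-multiplying both sides by A⁻¹ gives P = KA⁻¹.
det A = -3, so A⁻¹ = [[1/3, 5/3], [-1/3, -8/3]].
P = KA⁻¹ = [[-21, -12], [-10, -7]] · [[1/3, 5/3], [-1/3, -8/3]] = [[-3, -3], [-1, 2]].

-1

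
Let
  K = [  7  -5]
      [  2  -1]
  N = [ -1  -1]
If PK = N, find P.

P = [[1, -4]]

Right-multiplying both sides by K⁻¹ gives P = NK⁻¹.
K has determinant 3; K⁻¹ = [[-1/3, 5/3], [-2/3, 7/3]].
P = NK⁻¹ = [[-1, -1]] · [[-1/3, 5/3], [-2/3, 7/3]] = [[1, -4]].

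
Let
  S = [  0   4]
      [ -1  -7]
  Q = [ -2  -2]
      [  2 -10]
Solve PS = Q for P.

Right-multiplying both sides by S⁻¹ gives P = QS⁻¹.
S has determinant 4; S⁻¹ = [[-7/4, -1], [1/4, 0]].
P = QS⁻¹ = [[-2, -2], [2, -10]] · [[-7/4, -1], [1/4, 0]] = [[3, 2], [-6, -2]].

P = [[3, 2], [-6, -2]]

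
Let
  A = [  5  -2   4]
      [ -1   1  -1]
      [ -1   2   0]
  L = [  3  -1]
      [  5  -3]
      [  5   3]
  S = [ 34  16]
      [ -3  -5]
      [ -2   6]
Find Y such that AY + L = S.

AY = S − L = [[31, 17], [-8, -2], [-7, 3]].
Left-multiplying both sides by A⁻¹ gives Y = A⁻¹(S − L).
det A = 4; the adjugate gives A⁻¹ = [[1/2, 2, -1/2], [1/4, 1, 1/4], [-1/4, -2, 3/4]].
Y = A⁻¹(S − L) = [[3, 3], [-2, 3], [3, 2]].

Y = [[3, 3], [-2, 3], [3, 2]]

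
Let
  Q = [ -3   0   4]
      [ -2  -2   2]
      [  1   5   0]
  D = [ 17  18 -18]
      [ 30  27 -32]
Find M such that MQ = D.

Right-multiplying both sides by Q⁻¹ gives M = DQ⁻¹.
Q has determinant -2; Q⁻¹ = [[5, -10, -4], [-1, 2, 1], [4, -15/2, -3]].
M = DQ⁻¹ = [[17, 18, -18], [30, 27, -32]] · [[5, -10, -4], [-1, 2, 1], [4, -15/2, -3]] = [[-5, 1, 4], [-5, -6, 3]].

M = [[-5, 1, 4], [-5, -6, 3]]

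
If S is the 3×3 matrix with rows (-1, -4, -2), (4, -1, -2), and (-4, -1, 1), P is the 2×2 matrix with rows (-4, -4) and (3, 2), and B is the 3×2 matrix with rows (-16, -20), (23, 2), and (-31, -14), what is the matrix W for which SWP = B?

Left-multiply by S⁻¹ and right-multiply by P⁻¹: W = S⁻¹BP⁻¹.
det S = 3, so S⁻¹ = [[-1, 2, 2], [4/3, -3, -10/3], [-8/3, 5, 17/3]].
P has determinant 4; P⁻¹ = [[1/2, 1], [-3/4, -1]].
S⁻¹B = [[0, -4], [13, 14], [-18, -16]].
W = (S⁻¹B)P⁻¹ = [[3, 4], [-4, -1], [3, -2]].

W = [[3, 4], [-4, -1], [3, -2]]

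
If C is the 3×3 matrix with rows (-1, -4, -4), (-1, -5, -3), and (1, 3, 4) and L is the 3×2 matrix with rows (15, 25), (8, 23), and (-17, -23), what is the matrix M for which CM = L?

M = [[-3, -1], [2, -2], [-5, -4]]

C is on the left of M, so left-multiply by C⁻¹: M = C⁻¹L.
det C = -1; the adjugate gives C⁻¹ = [[11, -4, 8], [-1, 0, -1], [-2, 1, -1]].
M = C⁻¹L = [[11, -4, 8], [-1, 0, -1], [-2, 1, -1]] · [[15, 25], [8, 23], [-17, -23]] = [[-3, -1], [2, -2], [-5, -4]].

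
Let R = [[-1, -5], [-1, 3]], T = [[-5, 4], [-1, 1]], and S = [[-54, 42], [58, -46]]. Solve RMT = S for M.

M = [[3, 1], [-3, 1]]

M = R⁻¹ST⁻¹ (apply R⁻¹ on the left and T⁻¹ on the right).
det R = -8, so R⁻¹ = [[-3/8, -5/8], [-1/8, 1/8]].
det T = -1; the adjugate gives T⁻¹ = [[-1, 4], [-1, 5]].
R⁻¹S = [[-16, 13], [14, -11]].
M = (R⁻¹S)T⁻¹ = [[3, 1], [-3, 1]].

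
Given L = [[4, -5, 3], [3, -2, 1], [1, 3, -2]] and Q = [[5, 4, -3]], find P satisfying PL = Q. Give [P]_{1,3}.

L is on the right of P, so right-multiply by L⁻¹: P = QL⁻¹.
det L = 2; the adjugate gives L⁻¹ = [[1/2, -1/2, 1/2], [7/2, -11/2, 5/2], [11/2, -17/2, 7/2]].
P = QL⁻¹ = [[5, 4, -3]] · [[1/2, -1/2, 1/2], [7/2, -11/2, 5/2], [11/2, -17/2, 7/2]] = [[0, 1, 2]].

2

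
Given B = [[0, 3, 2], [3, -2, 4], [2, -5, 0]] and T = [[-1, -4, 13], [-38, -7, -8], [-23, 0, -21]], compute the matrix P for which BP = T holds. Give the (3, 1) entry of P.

-5

Since B multiplies P on the left, P = B⁻¹T.
B has determinant 2; B⁻¹ = [[10, -5, 8], [4, -2, 3], [-11/2, 3, -9/2]].
P = B⁻¹T = [[10, -5, 8], [4, -2, 3], [-11/2, 3, -9/2]] · [[-1, -4, 13], [-38, -7, -8], [-23, 0, -21]] = [[-4, -5, 2], [3, -2, 5], [-5, 1, -1]].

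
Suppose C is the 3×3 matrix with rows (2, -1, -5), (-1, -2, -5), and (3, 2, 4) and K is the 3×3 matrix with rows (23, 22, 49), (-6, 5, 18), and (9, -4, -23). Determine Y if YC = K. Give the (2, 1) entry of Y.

Right-multiplying both sides by C⁻¹ gives Y = KC⁻¹.
C has determinant -5; C⁻¹ = [[-2/5, 6/5, 1], [11/5, -23/5, -3], [-4/5, 7/5, 1]].
Y = KC⁻¹ = [[23, 22, 49], [-6, 5, 18], [9, -4, -23]] · [[-2/5, 6/5, 1], [11/5, -23/5, -3], [-4/5, 7/5, 1]] = [[0, -5, 6], [-1, -5, -3], [6, -3, -2]].

-1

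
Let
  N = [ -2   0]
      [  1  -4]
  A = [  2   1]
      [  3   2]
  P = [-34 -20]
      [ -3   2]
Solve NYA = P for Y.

Y = [[4, 3], [4, -1]]

Left-multiply by N⁻¹ and right-multiply by A⁻¹: Y = N⁻¹PA⁻¹.
N has determinant 8; N⁻¹ = [[-1/2, 0], [-1/8, -1/4]].
det A = 1, so A⁻¹ = [[2, -1], [-3, 2]].
N⁻¹P = [[17, 10], [5, 2]].
Y = (N⁻¹P)A⁻¹ = [[4, 3], [4, -1]].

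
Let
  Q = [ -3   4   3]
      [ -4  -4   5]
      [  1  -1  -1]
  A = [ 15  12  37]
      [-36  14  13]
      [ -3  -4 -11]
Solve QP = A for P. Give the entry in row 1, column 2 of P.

-6

Q is on the left of P, so left-multiply by Q⁻¹: P = Q⁻¹A.
det Q = 1, so Q⁻¹ = [[9, 1, 32], [1, 0, 3], [8, 1, 28]].
P = Q⁻¹A = [[9, 1, 32], [1, 0, 3], [8, 1, 28]] · [[15, 12, 37], [-36, 14, 13], [-3, -4, -11]] = [[3, -6, -6], [6, 0, 4], [0, -2, 1]].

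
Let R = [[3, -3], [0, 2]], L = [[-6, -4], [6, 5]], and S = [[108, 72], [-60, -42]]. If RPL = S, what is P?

Left-multiply by R⁻¹ and right-multiply by L⁻¹: P = R⁻¹SL⁻¹.
det R = 6; the adjugate gives R⁻¹ = [[1/3, 1/2], [0, 1/2]].
L has determinant -6; L⁻¹ = [[-5/6, -2/3], [1, 1]].
R⁻¹S = [[6, 3], [-30, -21]].
P = (R⁻¹S)L⁻¹ = [[-2, -1], [4, -1]].

P = [[-2, -1], [4, -1]]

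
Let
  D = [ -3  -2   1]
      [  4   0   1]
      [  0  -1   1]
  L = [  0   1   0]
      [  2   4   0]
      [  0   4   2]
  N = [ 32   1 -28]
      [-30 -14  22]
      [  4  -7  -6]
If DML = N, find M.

M = [[1, -3, 3], [1, -5, 2], [-2, -3, -1]]

M = D⁻¹NL⁻¹ (apply D⁻¹ on the left and L⁻¹ on the right).
det D = 1; the adjugate gives D⁻¹ = [[1, 1, -2], [-4, -3, 7], [-4, -3, 8]].
det L = -4, so L⁻¹ = [[-2, 1/2, 0], [1, 0, 0], [-2, 0, 1/2]].
D⁻¹N = [[-6, 1, 6], [-10, -11, 4], [-6, -18, -2]].
M = (D⁻¹N)L⁻¹ = [[1, -3, 3], [1, -5, 2], [-2, -3, -1]].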